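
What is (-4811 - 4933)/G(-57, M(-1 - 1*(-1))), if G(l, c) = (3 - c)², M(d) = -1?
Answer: -609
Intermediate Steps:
(-4811 - 4933)/G(-57, M(-1 - 1*(-1))) = (-4811 - 4933)/((-3 - 1)²) = -9744/((-4)²) = -9744/16 = -9744*1/16 = -609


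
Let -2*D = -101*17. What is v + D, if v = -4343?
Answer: -6969/2 ≈ -3484.5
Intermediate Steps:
D = 1717/2 (D = -(-101)*17/2 = -½*(-1717) = 1717/2 ≈ 858.50)
v + D = -4343 + 1717/2 = -6969/2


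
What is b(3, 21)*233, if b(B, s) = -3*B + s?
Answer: 2796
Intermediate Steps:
b(B, s) = s - 3*B
b(3, 21)*233 = (21 - 3*3)*233 = (21 - 9)*233 = 12*233 = 2796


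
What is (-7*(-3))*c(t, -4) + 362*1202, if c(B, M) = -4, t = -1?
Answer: 435040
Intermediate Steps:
(-7*(-3))*c(t, -4) + 362*1202 = -7*(-3)*(-4) + 362*1202 = 21*(-4) + 435124 = -84 + 435124 = 435040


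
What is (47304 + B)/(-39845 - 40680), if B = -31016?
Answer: -16288/80525 ≈ -0.20227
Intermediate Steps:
(47304 + B)/(-39845 - 40680) = (47304 - 31016)/(-39845 - 40680) = 16288/(-80525) = 16288*(-1/80525) = -16288/80525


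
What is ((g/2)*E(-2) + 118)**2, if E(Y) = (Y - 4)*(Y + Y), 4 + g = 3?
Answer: 11236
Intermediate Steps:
g = -1 (g = -4 + 3 = -1)
E(Y) = 2*Y*(-4 + Y) (E(Y) = (-4 + Y)*(2*Y) = 2*Y*(-4 + Y))
((g/2)*E(-2) + 118)**2 = ((-1/2)*(2*(-2)*(-4 - 2)) + 118)**2 = ((-1*1/2)*(2*(-2)*(-6)) + 118)**2 = (-1/2*24 + 118)**2 = (-12 + 118)**2 = 106**2 = 11236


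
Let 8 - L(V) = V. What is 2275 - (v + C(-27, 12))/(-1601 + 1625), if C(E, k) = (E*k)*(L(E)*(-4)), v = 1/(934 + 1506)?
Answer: 22545599/58560 ≈ 385.00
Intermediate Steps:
L(V) = 8 - V
v = 1/2440 ≈ 0.00040984
C(E, k) = E*k*(-32 + 4*E) (C(E, k) = (E*k)*((8 - E)*(-4)) = (E*k)*(-32 + 4*E) = E*k*(-32 + 4*E))
2275 - (v + C(-27, 12))/(-1601 + 1625) = 2275 - (1/2440 + 4*(-27)*12*(-8 - 27))/(-1601 + 1625) = 2275 - (1/2440 + 4*(-27)*12*(-35))/24 = 2275 - (1/2440 + 45360)/24 = 2275 - 110678401/(2440*24) = 2275 - 1*110678401/58560 = 2275 - 110678401/58560 = 22545599/58560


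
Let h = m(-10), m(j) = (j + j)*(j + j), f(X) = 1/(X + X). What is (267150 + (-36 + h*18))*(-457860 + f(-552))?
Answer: -23109923125079/184 ≈ -1.2560e+11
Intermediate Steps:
f(X) = 1/(2*X)
m(j) = 4*j² (m(j) = (2*j)*(2*j) = 4*j²)
h = 400 (h = 4*(-10)² = 4*100 = 400)
(267150 + (-36 + h*18))*(-457860 + f(-552)) = (267150 + (-36 + 400*18))*(-457860 + (½)/(-552)) = (267150 + (-36 + 7200))*(-457860 + (½)*(-1/552)) = (267150 + 7164)*(-457860 - 1/1104) = 274314*(-505477441/1104) = -23109923125079/184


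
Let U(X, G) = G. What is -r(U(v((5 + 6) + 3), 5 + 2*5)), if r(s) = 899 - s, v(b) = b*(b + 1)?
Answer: -884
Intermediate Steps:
v(b) = b*(1 + b)
-r(U(v((5 + 6) + 3), 5 + 2*5)) = -(899 - (5 + 2*5)) = -(899 - (5 + 10)) = -(899 - 1*15) = -(899 - 15) = -1*884 = -884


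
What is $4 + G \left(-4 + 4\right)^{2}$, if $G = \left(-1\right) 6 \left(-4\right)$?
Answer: $4$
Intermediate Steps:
$G = 24$ ($G = \left(-6\right) \left(-4\right) = 24$)
$4 + G \left(-4 + 4\right)^{2} = 4 + 24 \left(-4 + 4\right)^{2} = 4 + 24 \cdot 0^{2} = 4 + 24 \cdot 0 = 4 + 0 = 4$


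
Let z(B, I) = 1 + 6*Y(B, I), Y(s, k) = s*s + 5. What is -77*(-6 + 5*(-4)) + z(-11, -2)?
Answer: 2759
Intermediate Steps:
Y(s, k) = 5 + s**2 (Y(s, k) = s**2 + 5 = 5 + s**2)
z(B, I) = 31 + 6*B**2 (z(B, I) = 1 + 6*(5 + B**2) = 1 + (30 + 6*B**2) = 31 + 6*B**2)
-77*(-6 + 5*(-4)) + z(-11, -2) = -77*(-6 + 5*(-4)) + (31 + 6*(-11)**2) = -77*(-6 - 20) + (31 + 6*121) = -77*(-26) + (31 + 726) = 2002 + 757 = 2759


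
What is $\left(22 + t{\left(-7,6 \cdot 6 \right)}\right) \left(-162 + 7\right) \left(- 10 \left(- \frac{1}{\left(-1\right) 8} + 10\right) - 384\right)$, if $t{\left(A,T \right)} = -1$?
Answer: $\frac{6317955}{4} \approx 1.5795 \cdot 10^{6}$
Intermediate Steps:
$\left(22 + t{\left(-7,6 \cdot 6 \right)}\right) \left(-162 + 7\right) \left(- 10 \left(- \frac{1}{\left(-1\right) 8} + 10\right) - 384\right) = \left(22 - 1\right) \left(-162 + 7\right) \left(- 10 \left(- \frac{1}{\left(-1\right) 8} + 10\right) - 384\right) = 21 \left(-155\right) \left(- 10 \left(- \frac{1}{-8} + 10\right) - 384\right) = - 3255 \left(- 10 \left(\left(-1\right) \left(- \frac{1}{8}\right) + 10\right) - 384\right) = - 3255 \left(- 10 \left(\frac{1}{8} + 10\right) - 384\right) = - 3255 \left(\left(-10\right) \frac{81}{8} - 384\right) = - 3255 \left(- \frac{405}{4} - 384\right) = \left(-3255\right) \left(- \frac{1941}{4}\right) = \frac{6317955}{4}$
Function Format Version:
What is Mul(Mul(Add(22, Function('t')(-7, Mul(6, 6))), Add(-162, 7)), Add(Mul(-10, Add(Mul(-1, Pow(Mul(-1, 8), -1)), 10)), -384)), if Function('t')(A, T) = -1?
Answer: Rational(6317955, 4) ≈ 1.5795e+6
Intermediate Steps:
Mul(Mul(Add(22, Function('t')(-7, Mul(6, 6))), Add(-162, 7)), Add(Mul(-10, Add(Mul(-1, Pow(Mul(-1, 8), -1)), 10)), -384)) = Mul(Mul(Add(22, -1), Add(-162, 7)), Add(Mul(-10, Add(Mul(-1, Pow(Mul(-1, 8), -1)), 10)), -384)) = Mul(Mul(21, -155), Add(Mul(-10, Add(Mul(-1, Pow(-8, -1)), 10)), -384)) = Mul(-3255, Add(Mul(-10, Add(Mul(-1, Rational(-1, 8)), 10)), -384)) = Mul(-3255, Add(Mul(-10, Add(Rational(1, 8), 10)), -384)) = Mul(-3255, Add(Mul(-10, Rational(81, 8)), -384)) = Mul(-3255, Add(Rational(-405, 4), -384)) = Mul(-3255, Rational(-1941, 4)) = Rational(6317955, 4)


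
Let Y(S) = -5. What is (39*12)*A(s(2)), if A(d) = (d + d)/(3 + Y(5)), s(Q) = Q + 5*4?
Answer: -10296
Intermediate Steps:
s(Q) = 20 + Q (s(Q) = Q + 20 = 20 + Q)
A(d) = -d (A(d) = (d + d)/(3 - 5) = (2*d)/(-2) = (2*d)*(-½) = -d)
(39*12)*A(s(2)) = (39*12)*(-(20 + 2)) = 468*(-1*22) = 468*(-22) = -10296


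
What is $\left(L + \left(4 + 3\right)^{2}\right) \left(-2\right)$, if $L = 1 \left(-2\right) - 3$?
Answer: $-88$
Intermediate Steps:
$L = -5$ ($L = -2 - 3 = -5$)
$\left(L + \left(4 + 3\right)^{2}\right) \left(-2\right) = \left(-5 + \left(4 + 3\right)^{2}\right) \left(-2\right) = \left(-5 + 7^{2}\right) \left(-2\right) = \left(-5 + 49\right) \left(-2\right) = 44 \left(-2\right) = -88$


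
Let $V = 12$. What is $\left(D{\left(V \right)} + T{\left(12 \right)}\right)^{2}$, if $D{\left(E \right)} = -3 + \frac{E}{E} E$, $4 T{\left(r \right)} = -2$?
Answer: $\frac{289}{4} \approx 72.25$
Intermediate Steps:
$T{\left(r \right)} = - \frac{1}{2}$ ($T{\left(r \right)} = \frac{1}{4} \left(-2\right) = - \frac{1}{2}$)
$D{\left(E \right)} = -3 + E$ ($D{\left(E \right)} = -3 + 1 E = -3 + E$)
$\left(D{\left(V \right)} + T{\left(12 \right)}\right)^{2} = \left(\left(-3 + 12\right) - \frac{1}{2}\right)^{2} = \left(9 - \frac{1}{2}\right)^{2} = \left(\frac{17}{2}\right)^{2} = \frac{289}{4}$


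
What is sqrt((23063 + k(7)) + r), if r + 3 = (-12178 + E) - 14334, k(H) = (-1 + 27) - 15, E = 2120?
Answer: I*sqrt(1321) ≈ 36.346*I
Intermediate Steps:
k(H) = 11 (k(H) = 26 - 15 = 11)
r = -24395 (r = -3 + ((-12178 + 2120) - 14334) = -3 + (-10058 - 14334) = -3 - 24392 = -24395)
sqrt((23063 + k(7)) + r) = sqrt((23063 + 11) - 24395) = sqrt(23074 - 24395) = sqrt(-1321) = I*sqrt(1321)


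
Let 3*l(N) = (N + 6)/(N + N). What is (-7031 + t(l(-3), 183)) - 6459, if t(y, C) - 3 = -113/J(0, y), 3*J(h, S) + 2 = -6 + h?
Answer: -107557/8 ≈ -13445.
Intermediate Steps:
J(h, S) = -8/3 + h/3 (J(h, S) = -2/3 + (-6 + h)/3 = -2/3 + (-2 + h/3) = -8/3 + h/3)
l(N) = (6 + N)/(6*N) (l(N) = ((N + 6)/(N + N))/3 = ((6 + N)/((2*N)))/3 = ((6 + N)*(1/(2*N)))/3 = ((6 + N)/(2*N))/3 = (6 + N)/(6*N))
t(y, C) = 363/8 (t(y, C) = 3 - 113/(-8/3 + (1/3)*0) = 3 - 113/(-8/3 + 0) = 3 - 113/(-8/3) = 3 - 113*(-3/8) = 3 + 339/8 = 363/8)
(-7031 + t(l(-3), 183)) - 6459 = (-7031 + 363/8) - 6459 = -55885/8 - 6459 = -107557/8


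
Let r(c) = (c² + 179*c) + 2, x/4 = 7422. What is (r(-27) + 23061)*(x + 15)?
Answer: 563139177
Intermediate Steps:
x = 29688 (x = 4*7422 = 29688)
r(c) = 2 + c² + 179*c
(r(-27) + 23061)*(x + 15) = ((2 + (-27)² + 179*(-27)) + 23061)*(29688 + 15) = ((2 + 729 - 4833) + 23061)*29703 = (-4102 + 23061)*29703 = 18959*29703 = 563139177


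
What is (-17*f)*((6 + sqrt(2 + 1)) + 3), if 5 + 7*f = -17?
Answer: 3366/7 + 374*sqrt(3)/7 ≈ 573.40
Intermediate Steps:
f = -22/7 (f = -5/7 + (1/7)*(-17) = -5/7 - 17/7 = -22/7 ≈ -3.1429)
(-17*f)*((6 + sqrt(2 + 1)) + 3) = (-17*(-22/7))*((6 + sqrt(2 + 1)) + 3) = 374*((6 + sqrt(3)) + 3)/7 = 374*(9 + sqrt(3))/7 = 3366/7 + 374*sqrt(3)/7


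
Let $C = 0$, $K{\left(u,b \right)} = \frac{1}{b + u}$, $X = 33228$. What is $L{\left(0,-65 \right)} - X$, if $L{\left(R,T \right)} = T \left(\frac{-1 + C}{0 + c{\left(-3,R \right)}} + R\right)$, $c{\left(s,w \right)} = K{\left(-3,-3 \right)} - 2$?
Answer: $-33258$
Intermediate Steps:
$c{\left(s,w \right)} = - \frac{13}{6}$ ($c{\left(s,w \right)} = \frac{1}{-3 - 3} - 2 = \frac{1}{-6} - 2 = - \frac{1}{6} - 2 = - \frac{13}{6}$)
$L{\left(R,T \right)} = T \left(\frac{6}{13} + R\right)$ ($L{\left(R,T \right)} = T \left(\frac{-1 + 0}{0 - \frac{13}{6}} + R\right) = T \left(- \frac{1}{- \frac{13}{6}} + R\right) = T \left(\left(-1\right) \left(- \frac{6}{13}\right) + R\right) = T \left(\frac{6}{13} + R\right)$)
$L{\left(0,-65 \right)} - X = \frac{1}{13} \left(-65\right) \left(6 + 13 \cdot 0\right) - 33228 = \frac{1}{13} \left(-65\right) \left(6 + 0\right) - 33228 = \frac{1}{13} \left(-65\right) 6 - 33228 = -30 - 33228 = -33258$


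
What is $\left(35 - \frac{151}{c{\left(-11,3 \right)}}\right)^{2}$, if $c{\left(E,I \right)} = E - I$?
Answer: $\frac{410881}{196} \approx 2096.3$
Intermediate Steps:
$\left(35 - \frac{151}{c{\left(-11,3 \right)}}\right)^{2} = \left(35 - \frac{151}{-11 - 3}\right)^{2} = \left(35 - \frac{151}{-14}\right)^{2} = \left(35 - - \frac{151}{14}\right)^{2} = \left(35 + \frac{151}{14}\right)^{2} = \left(\frac{641}{14}\right)^{2} = \frac{410881}{196}$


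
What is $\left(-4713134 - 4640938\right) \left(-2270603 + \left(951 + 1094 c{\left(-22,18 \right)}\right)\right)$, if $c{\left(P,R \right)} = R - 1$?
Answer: $21056521191888$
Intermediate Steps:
$c{\left(P,R \right)} = -1 + R$
$\left(-4713134 - 4640938\right) \left(-2270603 + \left(951 + 1094 c{\left(-22,18 \right)}\right)\right) = \left(-4713134 - 4640938\right) \left(-2270603 + \left(951 + 1094 \left(-1 + 18\right)\right)\right) = - 9354072 \left(-2270603 + \left(951 + 1094 \cdot 17\right)\right) = - 9354072 \left(-2270603 + \left(951 + 18598\right)\right) = - 9354072 \left(-2270603 + 19549\right) = \left(-9354072\right) \left(-2251054\right) = 21056521191888$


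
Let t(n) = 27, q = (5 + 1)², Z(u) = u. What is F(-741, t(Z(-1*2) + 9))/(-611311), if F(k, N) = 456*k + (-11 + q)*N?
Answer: 337221/611311 ≈ 0.55164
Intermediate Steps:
q = 36 (q = 6² = 36)
F(k, N) = 25*N + 456*k (F(k, N) = 456*k + (-11 + 36)*N = 456*k + 25*N = 25*N + 456*k)
F(-741, t(Z(-1*2) + 9))/(-611311) = (25*27 + 456*(-741))/(-611311) = (675 - 337896)*(-1/611311) = -337221*(-1/611311) = 337221/611311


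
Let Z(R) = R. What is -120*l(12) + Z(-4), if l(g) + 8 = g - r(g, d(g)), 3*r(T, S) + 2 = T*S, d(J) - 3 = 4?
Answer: 2796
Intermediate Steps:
d(J) = 7 (d(J) = 3 + 4 = 7)
r(T, S) = -2/3 + S*T/3 (r(T, S) = -2/3 + (T*S)/3 = -2/3 + (S*T)/3 = -2/3 + S*T/3)
l(g) = -22/3 - 4*g/3 (l(g) = -8 + (g - (-2/3 + (1/3)*7*g)) = -8 + (g - (-2/3 + 7*g/3)) = -8 + (g + (2/3 - 7*g/3)) = -8 + (2/3 - 4*g/3) = -22/3 - 4*g/3)
-120*l(12) + Z(-4) = -120*(-22/3 - 4/3*12) - 4 = -120*(-22/3 - 16) - 4 = -120*(-70/3) - 4 = 2800 - 4 = 2796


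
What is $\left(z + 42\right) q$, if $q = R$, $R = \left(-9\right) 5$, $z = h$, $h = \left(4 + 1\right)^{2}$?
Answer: $-3015$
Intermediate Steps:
$h = 25$ ($h = 5^{2} = 25$)
$z = 25$
$R = -45$
$q = -45$
$\left(z + 42\right) q = \left(25 + 42\right) \left(-45\right) = 67 \left(-45\right) = -3015$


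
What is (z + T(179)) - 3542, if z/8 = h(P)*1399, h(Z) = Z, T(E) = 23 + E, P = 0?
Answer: -3340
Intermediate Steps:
z = 0 (z = 8*(0*1399) = 8*0 = 0)
(z + T(179)) - 3542 = (0 + (23 + 179)) - 3542 = (0 + 202) - 3542 = 202 - 3542 = -3340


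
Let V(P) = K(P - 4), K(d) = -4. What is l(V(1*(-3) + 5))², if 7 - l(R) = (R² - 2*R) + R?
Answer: 169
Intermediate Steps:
V(P) = -4
l(R) = 7 + R - R² (l(R) = 7 - ((R² - 2*R) + R) = 7 - (R² - R) = 7 + (R - R²) = 7 + R - R²)
l(V(1*(-3) + 5))² = (7 - 4 - 1*(-4)²)² = (7 - 4 - 1*16)² = (7 - 4 - 16)² = (-13)² = 169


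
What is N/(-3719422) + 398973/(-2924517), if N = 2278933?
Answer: -2716242417989/3625837623058 ≈ -0.74914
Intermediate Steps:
N/(-3719422) + 398973/(-2924517) = 2278933/(-3719422) + 398973/(-2924517) = 2278933*(-1/3719422) + 398973*(-1/2924517) = -2278933/3719422 - 132991/974839 = -2716242417989/3625837623058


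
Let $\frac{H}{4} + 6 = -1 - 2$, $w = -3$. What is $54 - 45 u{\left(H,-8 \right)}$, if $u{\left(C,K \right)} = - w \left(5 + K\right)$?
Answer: $459$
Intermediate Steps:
$H = -36$ ($H = -24 + 4 \left(-1 - 2\right) = -24 + 4 \left(-3\right) = -24 - 12 = -36$)
$u{\left(C,K \right)} = 15 + 3 K$ ($u{\left(C,K \right)} = \left(-1\right) \left(-3\right) \left(5 + K\right) = 3 \left(5 + K\right) = 15 + 3 K$)
$54 - 45 u{\left(H,-8 \right)} = 54 - 45 \left(15 + 3 \left(-8\right)\right) = 54 - 45 \left(15 - 24\right) = 54 - -405 = 54 + 405 = 459$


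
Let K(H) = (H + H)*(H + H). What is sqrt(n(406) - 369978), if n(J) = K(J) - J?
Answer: 8*sqrt(4515) ≈ 537.55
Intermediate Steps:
K(H) = 4*H**2 (K(H) = (2*H)*(2*H) = 4*H**2)
n(J) = -J + 4*J**2 (n(J) = 4*J**2 - J = -J + 4*J**2)
sqrt(n(406) - 369978) = sqrt(406*(-1 + 4*406) - 369978) = sqrt(406*(-1 + 1624) - 369978) = sqrt(406*1623 - 369978) = sqrt(658938 - 369978) = sqrt(288960) = 8*sqrt(4515)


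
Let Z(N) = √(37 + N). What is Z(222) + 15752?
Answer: 15752 + √259 ≈ 15768.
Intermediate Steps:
Z(222) + 15752 = √(37 + 222) + 15752 = √259 + 15752 = 15752 + √259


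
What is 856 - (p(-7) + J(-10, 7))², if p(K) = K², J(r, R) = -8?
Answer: -825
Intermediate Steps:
856 - (p(-7) + J(-10, 7))² = 856 - ((-7)² - 8)² = 856 - (49 - 8)² = 856 - 1*41² = 856 - 1*1681 = 856 - 1681 = -825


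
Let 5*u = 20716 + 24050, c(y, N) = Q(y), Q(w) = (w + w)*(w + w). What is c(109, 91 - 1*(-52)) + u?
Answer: 282386/5 ≈ 56477.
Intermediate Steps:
Q(w) = 4*w² (Q(w) = (2*w)*(2*w) = 4*w²)
c(y, N) = 4*y²
u = 44766/5 (u = (20716 + 24050)/5 = (⅕)*44766 = 44766/5 ≈ 8953.2)
c(109, 91 - 1*(-52)) + u = 4*109² + 44766/5 = 4*11881 + 44766/5 = 47524 + 44766/5 = 282386/5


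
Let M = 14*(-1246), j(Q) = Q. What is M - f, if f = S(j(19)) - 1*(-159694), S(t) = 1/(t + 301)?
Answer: -56684161/320 ≈ -1.7714e+5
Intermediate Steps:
S(t) = 1/(301 + t)
M = -17444
f = 51102081/320 (f = 1/(301 + 19) - 1*(-159694) = 1/320 + 159694 = 51102081/320 ≈ 1.5969e+5)
M - f = -17444 - 1*51102081/320 = -17444 - 51102081/320 = -56684161/320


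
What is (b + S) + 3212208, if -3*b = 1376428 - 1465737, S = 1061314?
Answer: 12909875/3 ≈ 4.3033e+6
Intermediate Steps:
b = 89309/3 (b = -(1376428 - 1465737)/3 = -⅓*(-89309) = 89309/3 ≈ 29770.)
(b + S) + 3212208 = (89309/3 + 1061314) + 3212208 = 3273251/3 + 3212208 = 12909875/3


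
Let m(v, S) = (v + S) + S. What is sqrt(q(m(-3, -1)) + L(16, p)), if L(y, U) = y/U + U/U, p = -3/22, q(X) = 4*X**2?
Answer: 7*I*sqrt(3)/3 ≈ 4.0415*I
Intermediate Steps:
m(v, S) = v + 2*S (m(v, S) = (S + v) + S = v + 2*S)
p = -3/22 (p = -3*1/22 = -3/22 ≈ -0.13636)
L(y, U) = 1 + y/U (L(y, U) = y/U + 1 = 1 + y/U)
sqrt(q(m(-3, -1)) + L(16, p)) = sqrt(4*(-3 + 2*(-1))**2 + (-3/22 + 16)/(-3/22)) = sqrt(4*(-3 - 2)**2 - 22/3*349/22) = sqrt(4*(-5)**2 - 349/3) = sqrt(4*25 - 349/3) = sqrt(100 - 349/3) = sqrt(-49/3) = 7*I*sqrt(3)/3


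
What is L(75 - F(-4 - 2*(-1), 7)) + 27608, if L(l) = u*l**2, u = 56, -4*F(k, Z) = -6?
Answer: 330134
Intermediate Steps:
F(k, Z) = 3/2 (F(k, Z) = -1/4*(-6) = 3/2)
L(l) = 56*l**2
L(75 - F(-4 - 2*(-1), 7)) + 27608 = 56*(75 - 1*3/2)**2 + 27608 = 56*(75 - 3/2)**2 + 27608 = 56*(147/2)**2 + 27608 = 56*(21609/4) + 27608 = 302526 + 27608 = 330134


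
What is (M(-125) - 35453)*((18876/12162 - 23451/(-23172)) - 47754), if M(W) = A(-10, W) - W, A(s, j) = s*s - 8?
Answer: 6585807910011061/3914137 ≈ 1.6826e+9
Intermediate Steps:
A(s, j) = -8 + s² (A(s, j) = s² - 8 = -8 + s²)
M(W) = 92 - W (M(W) = (-8 + (-10)²) - W = (-8 + 100) - W = 92 - W)
(M(-125) - 35453)*((18876/12162 - 23451/(-23172)) - 47754) = ((92 - 1*(-125)) - 35453)*((18876/12162 - 23451/(-23172)) - 47754) = ((92 + 125) - 35453)*((18876*(1/12162) - 23451*(-1/23172)) - 47754) = (217 - 35453)*((3146/2027 + 7817/7724) - 47754) = -35236*(40144763/15656548 - 47754) = -35236*(-747622648429/15656548) = 6585807910011061/3914137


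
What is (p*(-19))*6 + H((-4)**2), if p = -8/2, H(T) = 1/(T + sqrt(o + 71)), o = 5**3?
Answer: 13681/30 ≈ 456.03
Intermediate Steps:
o = 125
H(T) = 1/(14 + T) (H(T) = 1/(T + sqrt(125 + 71)) = 1/(T + sqrt(196)) = 1/(T + 14) = 1/(14 + T))
p = -4 (p = -8*1/2 = -4)
(p*(-19))*6 + H((-4)**2) = -4*(-19)*6 + 1/(14 + (-4)**2) = 76*6 + 1/(14 + 16) = 456 + 1/30 = 13681/30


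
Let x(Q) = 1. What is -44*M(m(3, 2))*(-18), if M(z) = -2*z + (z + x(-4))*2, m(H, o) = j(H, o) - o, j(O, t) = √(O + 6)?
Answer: 1584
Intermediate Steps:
j(O, t) = √(6 + O)
m(H, o) = √(6 + H) - o
M(z) = 2 (M(z) = -2*z + (z + 1)*2 = -2*z + (1 + z)*2 = -2*z + (2 + 2*z) = 2)
-44*M(m(3, 2))*(-18) = -44*2*(-18) = -88*(-18) = 1584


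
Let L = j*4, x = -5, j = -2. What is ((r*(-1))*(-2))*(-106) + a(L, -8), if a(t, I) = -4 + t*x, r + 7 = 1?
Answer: 1308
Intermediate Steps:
r = -6 (r = -7 + 1 = -6)
L = -8 (L = -2*4 = -8)
a(t, I) = -4 - 5*t (a(t, I) = -4 + t*(-5) = -4 - 5*t)
((r*(-1))*(-2))*(-106) + a(L, -8) = (-6*(-1)*(-2))*(-106) + (-4 - 5*(-8)) = (6*(-2))*(-106) + (-4 + 40) = -12*(-106) + 36 = 1272 + 36 = 1308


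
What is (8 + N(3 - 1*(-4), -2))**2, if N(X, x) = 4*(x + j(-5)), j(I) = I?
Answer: 400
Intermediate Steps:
N(X, x) = -20 + 4*x (N(X, x) = 4*(x - 5) = 4*(-5 + x) = -20 + 4*x)
(8 + N(3 - 1*(-4), -2))**2 = (8 + (-20 + 4*(-2)))**2 = (8 + (-20 - 8))**2 = (8 - 28)**2 = (-20)**2 = 400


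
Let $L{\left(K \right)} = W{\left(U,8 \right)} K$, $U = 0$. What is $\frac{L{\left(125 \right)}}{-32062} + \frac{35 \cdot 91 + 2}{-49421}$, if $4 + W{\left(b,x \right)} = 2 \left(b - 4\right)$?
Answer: $- \frac{14025047}{792268051} \approx -0.017702$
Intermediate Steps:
$W{\left(b,x \right)} = -12 + 2 b$ ($W{\left(b,x \right)} = -4 + 2 \left(b - 4\right) = -4 + 2 \left(-4 + b\right) = -4 + \left(-8 + 2 b\right) = -12 + 2 b$)
$L{\left(K \right)} = - 12 K$ ($L{\left(K \right)} = \left(-12 + 2 \cdot 0\right) K = \left(-12 + 0\right) K = - 12 K$)
$\frac{L{\left(125 \right)}}{-32062} + \frac{35 \cdot 91 + 2}{-49421} = \frac{\left(-12\right) 125}{-32062} + \frac{35 \cdot 91 + 2}{-49421} = \left(-1500\right) \left(- \frac{1}{32062}\right) + \left(3185 + 2\right) \left(- \frac{1}{49421}\right) = \frac{750}{16031} + 3187 \left(- \frac{1}{49421}\right) = \frac{750}{16031} - \frac{3187}{49421} = - \frac{14025047}{792268051}$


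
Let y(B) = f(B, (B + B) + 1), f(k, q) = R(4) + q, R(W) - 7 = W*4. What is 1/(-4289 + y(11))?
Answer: -1/4243 ≈ -0.00023568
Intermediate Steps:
R(W) = 7 + 4*W (R(W) = 7 + W*4 = 7 + 4*W)
f(k, q) = 23 + q (f(k, q) = (7 + 4*4) + q = (7 + 16) + q = 23 + q)
y(B) = 24 + 2*B (y(B) = 23 + ((B + B) + 1) = 23 + (2*B + 1) = 23 + (1 + 2*B) = 24 + 2*B)
1/(-4289 + y(11)) = 1/(-4289 + (24 + 2*11)) = 1/(-4289 + (24 + 22)) = 1/(-4289 + 46) = 1/(-4243) = -1/4243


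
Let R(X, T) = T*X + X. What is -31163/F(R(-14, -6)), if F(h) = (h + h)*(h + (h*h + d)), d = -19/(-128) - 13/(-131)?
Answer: -130635296/2916938955 ≈ -0.044785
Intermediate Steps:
d = 4153/16768 (d = -19*(-1/128) - 13*(-1/131) = 19/128 + 13/131 = 4153/16768 ≈ 0.24767)
R(X, T) = X + T*X
F(h) = 2*h*(4153/16768 + h + h²) (F(h) = (h + h)*(h + (h*h + 4153/16768)) = (2*h)*(h + (h² + 4153/16768)) = (2*h)*(h + (4153/16768 + h²)) = (2*h)*(4153/16768 + h + h²) = 2*h*(4153/16768 + h + h²))
-31163/F(R(-14, -6)) = -31163*(-4192/(7*(1 - 6)*(4153 + 16768*(-14*(1 - 6)) + 16768*(-14*(1 - 6))²))) = -31163*4192/(35*(4153 + 16768*(-14*(-5)) + 16768*(-14*(-5))²)) = -31163*4192/(35*(4153 + 16768*70 + 16768*70²)) = -31163*4192/(35*(4153 + 1173760 + 16768*4900)) = -31163*4192/(35*(4153 + 1173760 + 82163200)) = -31163/((1/8384)*70*83341113) = -31163/2916938955/4192 = -31163*4192/2916938955 = -130635296/2916938955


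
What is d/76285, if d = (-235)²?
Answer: 11045/15257 ≈ 0.72393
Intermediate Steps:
d = 55225
d/76285 = 55225/76285 = 55225*(1/76285) = 11045/15257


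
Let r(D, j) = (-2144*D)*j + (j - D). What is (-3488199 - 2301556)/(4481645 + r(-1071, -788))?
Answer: 5789755/1804942584 ≈ 0.0032077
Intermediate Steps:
r(D, j) = j - D - 2144*D*j (r(D, j) = -2144*D*j + (j - D) = j - D - 2144*D*j)
(-3488199 - 2301556)/(4481645 + r(-1071, -788)) = (-3488199 - 2301556)/(4481645 + (-788 - 1*(-1071) - 2144*(-1071)*(-788))) = -5789755/(4481645 + (-788 + 1071 - 1809424512)) = -5789755/(4481645 - 1809424229) = -5789755/(-1804942584) = -5789755*(-1/1804942584) = 5789755/1804942584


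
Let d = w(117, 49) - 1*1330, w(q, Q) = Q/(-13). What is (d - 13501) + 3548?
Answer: -146728/13 ≈ -11287.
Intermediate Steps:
w(q, Q) = -Q/13 (w(q, Q) = Q*(-1/13) = -Q/13)
d = -17339/13 (d = -1/13*49 - 1*1330 = -49/13 - 1330 = -17339/13 ≈ -1333.8)
(d - 13501) + 3548 = (-17339/13 - 13501) + 3548 = -192852/13 + 3548 = -146728/13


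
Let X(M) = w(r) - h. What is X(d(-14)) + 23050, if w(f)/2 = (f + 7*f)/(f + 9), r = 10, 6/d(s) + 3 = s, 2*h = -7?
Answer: 876353/38 ≈ 23062.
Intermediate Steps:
h = -7/2 (h = (1/2)*(-7) = -7/2 ≈ -3.5000)
d(s) = 6/(-3 + s)
w(f) = 16*f/(9 + f) (w(f) = 2*((f + 7*f)/(f + 9)) = 2*((8*f)/(9 + f)) = 2*(8*f/(9 + f)) = 16*f/(9 + f))
X(M) = 453/38 (X(M) = 16*10/(9 + 10) - 1*(-7/2) = 16*10/19 + 7/2 = 16*10*(1/19) + 7/2 = 160/19 + 7/2 = 453/38)
X(d(-14)) + 23050 = 453/38 + 23050 = 876353/38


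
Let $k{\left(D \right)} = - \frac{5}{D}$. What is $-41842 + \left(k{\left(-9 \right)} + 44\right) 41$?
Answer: $- \frac{360137}{9} \approx -40015.0$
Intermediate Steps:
$-41842 + \left(k{\left(-9 \right)} + 44\right) 41 = -41842 + \left(- \frac{5}{-9} + 44\right) 41 = -41842 + \left(\left(-5\right) \left(- \frac{1}{9}\right) + 44\right) 41 = -41842 + \left(\frac{5}{9} + 44\right) 41 = -41842 + \frac{401}{9} \cdot 41 = -41842 + \frac{16441}{9} = - \frac{360137}{9}$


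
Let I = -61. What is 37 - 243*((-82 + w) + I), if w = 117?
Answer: 6355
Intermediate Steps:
37 - 243*((-82 + w) + I) = 37 - 243*((-82 + 117) - 61) = 37 - 243*(35 - 61) = 37 - 243*(-26) = 37 + 6318 = 6355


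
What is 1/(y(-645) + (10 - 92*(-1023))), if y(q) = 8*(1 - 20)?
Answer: 1/93974 ≈ 1.0641e-5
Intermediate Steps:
y(q) = -152 (y(q) = 8*(-19) = -152)
1/(y(-645) + (10 - 92*(-1023))) = 1/(-152 + (10 - 92*(-1023))) = 1/(-152 + (10 + 94116)) = 1/(-152 + 94126) = 1/93974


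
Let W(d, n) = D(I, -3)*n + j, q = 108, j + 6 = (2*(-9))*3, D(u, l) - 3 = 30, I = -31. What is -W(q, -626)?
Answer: 20718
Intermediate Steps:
D(u, l) = 33 (D(u, l) = 3 + 30 = 33)
j = -60 (j = -6 + (2*(-9))*3 = -6 - 18*3 = -6 - 54 = -60)
W(d, n) = -60 + 33*n (W(d, n) = 33*n - 60 = -60 + 33*n)
-W(q, -626) = -(-60 + 33*(-626)) = -(-60 - 20658) = -1*(-20718) = 20718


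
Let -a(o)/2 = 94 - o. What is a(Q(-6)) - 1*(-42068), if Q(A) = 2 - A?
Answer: 41896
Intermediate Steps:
a(o) = -188 + 2*o (a(o) = -2*(94 - o) = -188 + 2*o)
a(Q(-6)) - 1*(-42068) = (-188 + 2*(2 - 1*(-6))) - 1*(-42068) = (-188 + 2*(2 + 6)) + 42068 = (-188 + 2*8) + 42068 = (-188 + 16) + 42068 = -172 + 42068 = 41896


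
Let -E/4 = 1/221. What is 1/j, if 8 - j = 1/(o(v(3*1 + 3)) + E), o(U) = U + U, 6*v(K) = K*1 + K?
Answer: 880/6819 ≈ 0.12905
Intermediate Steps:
v(K) = K/3 (v(K) = (K*1 + K)/6 = (K + K)/6 = (2*K)/6 = K/3)
E = -4/221 ≈ -0.018100
o(U) = 2*U
j = 6819/880 (j = 8 - 1/(2*((3*1 + 3)/3) - 4/221) = 8 - 1/(2*((3 + 3)/3) - 4/221) = 8 - 1/(2*((1/3)*6) - 4/221) = 8 - 1/(2*2 - 4/221) = 8 - 1/(4 - 4/221) = 8 - 1/880/221 = 8 - 1*221/880 = 8 - 221/880 = 6819/880 ≈ 7.7489)
1/j = 1/(6819/880) = 880/6819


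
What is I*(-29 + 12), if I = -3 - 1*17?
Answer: 340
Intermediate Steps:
I = -20 (I = -3 - 17 = -20)
I*(-29 + 12) = -20*(-29 + 12) = -20*(-17) = 340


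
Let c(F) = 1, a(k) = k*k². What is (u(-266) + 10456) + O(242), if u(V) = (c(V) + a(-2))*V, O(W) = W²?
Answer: 70882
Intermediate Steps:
a(k) = k³
u(V) = -7*V (u(V) = (1 + (-2)³)*V = (1 - 8)*V = -7*V)
(u(-266) + 10456) + O(242) = (-7*(-266) + 10456) + 242² = (1862 + 10456) + 58564 = 12318 + 58564 = 70882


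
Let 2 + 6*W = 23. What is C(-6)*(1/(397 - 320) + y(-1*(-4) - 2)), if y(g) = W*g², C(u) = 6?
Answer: 6474/77 ≈ 84.078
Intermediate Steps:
W = 7/2 (W = -⅓ + (⅙)*23 = -⅓ + 23/6 = 7/2 ≈ 3.5000)
y(g) = 7*g²/2
C(-6)*(1/(397 - 320) + y(-1*(-4) - 2)) = 6*(1/(397 - 320) + 7*(-1*(-4) - 2)²/2) = 6*(1/77 + 7*(4 - 2)²/2) = 6*(1/77 + (7/2)*2²) = 6*(1/77 + (7/2)*4) = 6*(1/77 + 14) = 6*(1079/77) = 6474/77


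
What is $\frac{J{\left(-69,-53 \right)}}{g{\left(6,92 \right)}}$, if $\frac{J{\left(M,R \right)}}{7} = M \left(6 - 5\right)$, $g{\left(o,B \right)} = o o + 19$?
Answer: $- \frac{483}{55} \approx -8.7818$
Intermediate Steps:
$g{\left(o,B \right)} = 19 + o^{2}$ ($g{\left(o,B \right)} = o^{2} + 19 = 19 + o^{2}$)
$J{\left(M,R \right)} = 7 M$ ($J{\left(M,R \right)} = 7 M \left(6 - 5\right) = 7 M 1 = 7 M$)
$\frac{J{\left(-69,-53 \right)}}{g{\left(6,92 \right)}} = \frac{7 \left(-69\right)}{19 + 6^{2}} = - \frac{483}{19 + 36} = - \frac{483}{55}$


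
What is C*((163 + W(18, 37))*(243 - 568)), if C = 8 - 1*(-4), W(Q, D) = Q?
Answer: -705900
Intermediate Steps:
C = 12 (C = 8 + 4 = 12)
C*((163 + W(18, 37))*(243 - 568)) = 12*((163 + 18)*(243 - 568)) = 12*(181*(-325)) = 12*(-58825) = -705900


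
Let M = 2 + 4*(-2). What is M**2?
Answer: 36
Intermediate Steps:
M = -6 (M = 2 - 8 = -6)
M**2 = (-6)**2 = 36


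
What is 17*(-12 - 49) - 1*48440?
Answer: -49477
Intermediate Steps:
17*(-12 - 49) - 1*48440 = 17*(-61) - 48440 = -1037 - 48440 = -49477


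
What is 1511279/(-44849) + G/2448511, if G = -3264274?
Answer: -42272337145/1206739229 ≈ -35.030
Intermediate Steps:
1511279/(-44849) + G/2448511 = 1511279/(-44849) - 3264274/2448511 = 1511279*(-1/44849) - 3264274*1/2448511 = -215897/6407 - 251098/188347 = -42272337145/1206739229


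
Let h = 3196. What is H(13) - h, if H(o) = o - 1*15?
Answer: -3198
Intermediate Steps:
H(o) = -15 + o (H(o) = o - 15 = -15 + o)
H(13) - h = (-15 + 13) - 1*3196 = -2 - 3196 = -3198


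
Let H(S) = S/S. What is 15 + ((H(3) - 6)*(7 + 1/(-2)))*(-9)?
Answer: 615/2 ≈ 307.50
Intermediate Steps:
H(S) = 1
15 + ((H(3) - 6)*(7 + 1/(-2)))*(-9) = 15 + ((1 - 6)*(7 + 1/(-2)))*(-9) = 15 - 5*(7 - 1/2)*(-9) = 15 - 5*13/2*(-9) = 15 - 65/2*(-9) = 15 + 585/2 = 615/2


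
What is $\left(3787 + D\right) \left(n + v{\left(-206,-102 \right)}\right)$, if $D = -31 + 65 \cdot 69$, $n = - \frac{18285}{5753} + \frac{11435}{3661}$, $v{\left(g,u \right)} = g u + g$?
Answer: $\frac{6904937896056}{40271} \approx 1.7146 \cdot 10^{8}$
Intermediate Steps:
$v{\left(g,u \right)} = g + g u$
$n = - \frac{2210}{40271}$ ($n = \left(-18285\right) \frac{1}{5753} + 11435 \cdot \frac{1}{3661} = - \frac{18285}{5753} + \frac{11435}{3661} = - \frac{2210}{40271} \approx -0.054878$)
$D = 4454$ ($D = -31 + 4485 = 4454$)
$\left(3787 + D\right) \left(n + v{\left(-206,-102 \right)}\right) = \left(3787 + 4454\right) \left(- \frac{2210}{40271} - 206 \left(1 - 102\right)\right) = 8241 \left(- \frac{2210}{40271} - -20806\right) = 8241 \left(- \frac{2210}{40271} + 20806\right) = 8241 \cdot \frac{837876216}{40271} = \frac{6904937896056}{40271}$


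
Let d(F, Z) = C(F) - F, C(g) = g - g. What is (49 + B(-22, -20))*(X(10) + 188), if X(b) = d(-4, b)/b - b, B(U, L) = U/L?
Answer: 223446/25 ≈ 8937.8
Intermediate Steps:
C(g) = 0
d(F, Z) = -F (d(F, Z) = 0 - F = -F)
X(b) = -b + 4/b (X(b) = (-1*(-4))/b - b = 4/b - b = -b + 4/b)
(49 + B(-22, -20))*(X(10) + 188) = (49 - 22/(-20))*((-1*10 + 4/10) + 188) = (49 - 22*(-1/20))*((-10 + 4*(⅒)) + 188) = (49 + 11/10)*((-10 + ⅖) + 188) = 501*(-48/5 + 188)/10 = (501/10)*(892/5) = 223446/25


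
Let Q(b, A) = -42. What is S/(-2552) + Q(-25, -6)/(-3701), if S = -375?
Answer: 1495059/9444952 ≈ 0.15829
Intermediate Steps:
S/(-2552) + Q(-25, -6)/(-3701) = -375/(-2552) - 42/(-3701) = -375*(-1/2552) - 42*(-1/3701) = 375/2552 + 42/3701 = 1495059/9444952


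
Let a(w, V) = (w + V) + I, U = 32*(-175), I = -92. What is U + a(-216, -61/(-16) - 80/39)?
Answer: -3685493/624 ≈ -5906.2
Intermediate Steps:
U = -5600
a(w, V) = -92 + V + w (a(w, V) = (w + V) - 92 = (V + w) - 92 = -92 + V + w)
U + a(-216, -61/(-16) - 80/39) = -5600 + (-92 + (-61/(-16) - 80/39) - 216) = -5600 + (-92 + (-61*(-1/16) - 80*1/39) - 216) = -5600 + (-92 + (61/16 - 80/39) - 216) = -5600 + (-92 + 1099/624 - 216) = -5600 - 191093/624 = -3685493/624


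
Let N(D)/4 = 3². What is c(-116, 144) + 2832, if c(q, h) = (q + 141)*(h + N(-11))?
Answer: 7332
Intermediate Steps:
N(D) = 36 (N(D) = 4*3² = 4*9 = 36)
c(q, h) = (36 + h)*(141 + q) (c(q, h) = (q + 141)*(h + 36) = (141 + q)*(36 + h) = (36 + h)*(141 + q))
c(-116, 144) + 2832 = (5076 + 36*(-116) + 141*144 + 144*(-116)) + 2832 = (5076 - 4176 + 20304 - 16704) + 2832 = 4500 + 2832 = 7332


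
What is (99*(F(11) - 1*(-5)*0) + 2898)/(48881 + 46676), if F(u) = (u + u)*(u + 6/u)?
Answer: 28044/95557 ≈ 0.29348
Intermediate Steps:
F(u) = 2*u*(u + 6/u) (F(u) = (2*u)*(u + 6/u) = 2*u*(u + 6/u))
(99*(F(11) - 1*(-5)*0) + 2898)/(48881 + 46676) = (99*((12 + 2*11²) - 1*(-5)*0) + 2898)/(48881 + 46676) = (99*((12 + 2*121) + 5*0) + 2898)/95557 = (99*((12 + 242) + 0) + 2898)*(1/95557) = (99*(254 + 0) + 2898)*(1/95557) = (99*254 + 2898)*(1/95557) = (25146 + 2898)*(1/95557) = 28044*(1/95557) = 28044/95557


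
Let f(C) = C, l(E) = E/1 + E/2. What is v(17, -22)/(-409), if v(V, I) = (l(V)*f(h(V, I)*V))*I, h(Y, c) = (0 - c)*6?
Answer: 1258884/409 ≈ 3078.0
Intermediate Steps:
h(Y, c) = -6*c (h(Y, c) = -c*6 = -6*c)
l(E) = 3*E/2 (l(E) = E*1 + E*(½) = E + E/2 = 3*E/2)
v(V, I) = -9*I²*V² (v(V, I) = ((3*V/2)*((-6*I)*V))*I = ((3*V/2)*(-6*I*V))*I = (-9*I*V²)*I = -9*I²*V²)
v(17, -22)/(-409) = -9*(-22)²*17²/(-409) = -9*484*289*(-1/409) = -1258884*(-1/409) = 1258884/409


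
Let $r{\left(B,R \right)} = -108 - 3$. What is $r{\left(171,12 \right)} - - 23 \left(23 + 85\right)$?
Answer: $2373$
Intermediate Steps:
$r{\left(B,R \right)} = -111$ ($r{\left(B,R \right)} = -108 - 3 = -111$)
$r{\left(171,12 \right)} - - 23 \left(23 + 85\right) = -111 - - 23 \left(23 + 85\right) = -111 - \left(-23\right) 108 = -111 - -2484 = -111 + 2484 = 2373$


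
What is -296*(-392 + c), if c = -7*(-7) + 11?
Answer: 98272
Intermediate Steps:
c = 60 (c = 49 + 11 = 60)
-296*(-392 + c) = -296*(-392 + 60) = -296*(-332) = 98272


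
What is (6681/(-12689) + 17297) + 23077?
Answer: 512299005/12689 ≈ 40374.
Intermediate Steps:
(6681/(-12689) + 17297) + 23077 = (6681*(-1/12689) + 17297) + 23077 = (-6681/12689 + 17297) + 23077 = 219474952/12689 + 23077 = 512299005/12689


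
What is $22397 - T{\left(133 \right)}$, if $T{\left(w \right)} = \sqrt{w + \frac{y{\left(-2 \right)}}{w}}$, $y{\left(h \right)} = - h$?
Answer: $22397 - \frac{\sqrt{2352903}}{133} \approx 22385.0$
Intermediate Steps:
$T{\left(w \right)} = \sqrt{w + \frac{2}{w}}$ ($T{\left(w \right)} = \sqrt{w + \frac{\left(-1\right) \left(-2\right)}{w}} = \sqrt{w + \frac{2}{w}}$)
$22397 - T{\left(133 \right)} = 22397 - \sqrt{133 + \frac{2}{133}} = 22397 - \sqrt{\frac{17691}{133}} = 22397 - \frac{\sqrt{2352903}}{133}$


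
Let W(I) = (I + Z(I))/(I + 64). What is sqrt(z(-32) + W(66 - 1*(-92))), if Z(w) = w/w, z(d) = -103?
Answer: 87*I*sqrt(74)/74 ≈ 10.114*I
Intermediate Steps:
Z(w) = 1
W(I) = (1 + I)/(64 + I) (W(I) = (I + 1)/(I + 64) = (1 + I)/(64 + I))
sqrt(z(-32) + W(66 - 1*(-92))) = sqrt(-103 + (1 + (66 - 1*(-92)))/(64 + (66 - 1*(-92)))) = sqrt(-103 + (1 + (66 + 92))/(64 + (66 + 92))) = sqrt(-103 + (1 + 158)/(64 + 158)) = sqrt(-103 + 159/222) = sqrt(-103 + (1/222)*159) = sqrt(-103 + 53/74) = sqrt(-7569/74) = 87*I*sqrt(74)/74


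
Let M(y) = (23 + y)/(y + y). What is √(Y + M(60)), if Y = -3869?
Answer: I*√13925910/60 ≈ 62.196*I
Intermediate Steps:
M(y) = (23 + y)/(2*y) (M(y) = (23 + y)/((2*y)) = (23 + y)*(1/(2*y)) = (23 + y)/(2*y))
√(Y + M(60)) = √(-3869 + (½)*(23 + 60)/60) = √(-3869 + (½)*(1/60)*83) = √(-3869 + 83/120) = √(-464197/120) = I*√13925910/60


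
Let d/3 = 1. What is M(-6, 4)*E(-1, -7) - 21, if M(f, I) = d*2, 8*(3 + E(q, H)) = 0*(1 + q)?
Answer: -39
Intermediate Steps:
d = 3 (d = 3*1 = 3)
E(q, H) = -3 (E(q, H) = -3 + (0*(1 + q))/8 = -3 + (⅛)*0 = -3 + 0 = -3)
M(f, I) = 6 (M(f, I) = 3*2 = 6)
M(-6, 4)*E(-1, -7) - 21 = 6*(-3) - 21 = -18 - 21 = -39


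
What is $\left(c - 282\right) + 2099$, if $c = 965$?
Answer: $2782$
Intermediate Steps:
$\left(c - 282\right) + 2099 = \left(965 - 282\right) + 2099 = 683 + 2099 = 2782$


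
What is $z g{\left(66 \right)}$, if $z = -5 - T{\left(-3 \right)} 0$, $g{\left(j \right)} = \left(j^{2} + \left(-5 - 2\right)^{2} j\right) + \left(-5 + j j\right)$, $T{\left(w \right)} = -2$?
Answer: $-59705$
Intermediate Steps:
$g{\left(j \right)} = -5 + 2 j^{2} + 49 j$ ($g{\left(j \right)} = \left(j^{2} + \left(-7\right)^{2} j\right) + \left(-5 + j^{2}\right) = \left(j^{2} + 49 j\right) + \left(-5 + j^{2}\right) = -5 + 2 j^{2} + 49 j$)
$z = -5$ ($z = -5 - \left(-2\right) 0 = -5 - 0 = -5 + 0 = -5$)
$z g{\left(66 \right)} = - 5 \left(-5 + 2 \cdot 66^{2} + 49 \cdot 66\right) = - 5 \left(-5 + 2 \cdot 4356 + 3234\right) = - 5 \left(-5 + 8712 + 3234\right) = \left(-5\right) 11941 = -59705$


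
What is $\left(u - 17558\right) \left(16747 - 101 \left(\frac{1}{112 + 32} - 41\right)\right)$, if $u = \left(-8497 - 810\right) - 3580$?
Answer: $- \frac{91571588095}{144} \approx -6.3591 \cdot 10^{8}$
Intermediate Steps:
$u = -12887$ ($u = -9307 - 3580 = -12887$)
$\left(u - 17558\right) \left(16747 - 101 \left(\frac{1}{112 + 32} - 41\right)\right) = \left(-12887 - 17558\right) \left(16747 - 101 \left(\frac{1}{112 + 32} - 41\right)\right) = - 30445 \left(16747 - 101 \left(\frac{1}{144} - 41\right)\right) = - 30445 \left(16747 - - \frac{596203}{144}\right) = - 30445 \left(16747 + \frac{596203}{144}\right) = \left(-30445\right) \frac{3007771}{144} = - \frac{91571588095}{144}$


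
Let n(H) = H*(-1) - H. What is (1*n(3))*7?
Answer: -42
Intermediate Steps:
n(H) = -2*H (n(H) = -H - H = -2*H)
(1*n(3))*7 = (1*(-2*3))*7 = (1*(-6))*7 = -6*7 = -42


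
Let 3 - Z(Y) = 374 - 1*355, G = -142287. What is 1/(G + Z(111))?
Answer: -1/142303 ≈ -7.0273e-6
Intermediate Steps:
Z(Y) = -16 (Z(Y) = 3 - (374 - 1*355) = 3 - (374 - 355) = 3 - 1*19 = 3 - 19 = -16)
1/(G + Z(111)) = 1/(-142287 - 16) = 1/(-142303) = -1/142303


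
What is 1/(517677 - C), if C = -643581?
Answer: 1/1161258 ≈ 8.6114e-7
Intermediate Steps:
1/(517677 - C) = 1/(517677 - 1*(-643581)) = 1/(517677 + 643581) = 1/1161258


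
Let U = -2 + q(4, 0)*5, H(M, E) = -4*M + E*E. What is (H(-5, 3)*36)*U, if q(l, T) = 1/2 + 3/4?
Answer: 4437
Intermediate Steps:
q(l, T) = 5/4 (q(l, T) = 1*(1/2) + 3*(1/4) = 1/2 + 3/4 = 5/4)
H(M, E) = E**2 - 4*M (H(M, E) = -4*M + E**2 = E**2 - 4*M)
U = 17/4 (U = -2 + (5/4)*5 = -2 + 25/4 = 17/4 ≈ 4.2500)
(H(-5, 3)*36)*U = ((3**2 - 4*(-5))*36)*(17/4) = ((9 + 20)*36)*(17/4) = (29*36)*(17/4) = 1044*(17/4) = 4437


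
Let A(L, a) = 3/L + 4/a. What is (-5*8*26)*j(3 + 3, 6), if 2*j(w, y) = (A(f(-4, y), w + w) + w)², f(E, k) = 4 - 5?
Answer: -52000/9 ≈ -5777.8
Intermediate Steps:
f(E, k) = -1
j(w, y) = (-3 + w + 2/w)²/2 (j(w, y) = ((3/(-1) + 4/(w + w)) + w)²/2 = ((3*(-1) + 4/((2*w))) + w)²/2 = ((-3 + 4*(1/(2*w))) + w)²/2 = ((-3 + 2/w) + w)²/2 = (-3 + w + 2/w)²/2)
(-5*8*26)*j(3 + 3, 6) = (-5*8*26)*((2 + (3 + 3)² - 3*(3 + 3))²/(2*(3 + 3)²)) = (-40*26)*((½)*(2 + 6² - 3*6)²/6²) = -520*(2 + 36 - 18)²/36 = -520*20²/36 = -520*400/36 = -1040*50/9 = -52000/9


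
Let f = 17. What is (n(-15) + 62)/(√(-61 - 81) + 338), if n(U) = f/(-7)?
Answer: 70473/400351 - 417*I*√142/800702 ≈ 0.17603 - 0.006206*I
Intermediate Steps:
n(U) = -17/7 (n(U) = 17/(-7) = 17*(-⅐) = -17/7)
(n(-15) + 62)/(√(-61 - 81) + 338) = (-17/7 + 62)/(√(-61 - 81) + 338) = 417/(7*(√(-142) + 338)) = 417/(7*(I*√142 + 338)) = 417/(7*(338 + I*√142))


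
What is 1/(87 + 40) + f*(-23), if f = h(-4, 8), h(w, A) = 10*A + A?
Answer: -257047/127 ≈ -2024.0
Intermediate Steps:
h(w, A) = 11*A
f = 88 (f = 11*8 = 88)
1/(87 + 40) + f*(-23) = 1/(87 + 40) + 88*(-23) = 1/127 - 2024 = -257047/127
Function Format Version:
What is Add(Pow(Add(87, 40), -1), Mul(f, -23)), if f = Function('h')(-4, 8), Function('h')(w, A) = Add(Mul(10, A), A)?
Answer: Rational(-257047, 127) ≈ -2024.0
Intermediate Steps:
Function('h')(w, A) = Mul(11, A)
f = 88 (f = Mul(11, 8) = 88)
Add(Pow(Add(87, 40), -1), Mul(f, -23)) = Add(Pow(Add(87, 40), -1), Mul(88, -23)) = Add(Pow(127, -1), -2024) = Add(Rational(1, 127), -2024) = Rational(-257047, 127)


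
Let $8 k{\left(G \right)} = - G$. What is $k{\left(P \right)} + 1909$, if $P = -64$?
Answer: $1917$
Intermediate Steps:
$k{\left(G \right)} = - \frac{G}{8}$ ($k{\left(G \right)} = \frac{\left(-1\right) G}{8} = - \frac{G}{8}$)
$k{\left(P \right)} + 1909 = \left(- \frac{1}{8}\right) \left(-64\right) + 1909 = 8 + 1909 = 1917$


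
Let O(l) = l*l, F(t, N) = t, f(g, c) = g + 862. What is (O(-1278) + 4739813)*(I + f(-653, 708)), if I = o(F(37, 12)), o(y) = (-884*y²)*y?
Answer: -285368438412171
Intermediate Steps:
f(g, c) = 862 + g
O(l) = l²
o(y) = -884*y³
I = -44777252 (I = -884*37³ = -884*50653 = -44777252)
(O(-1278) + 4739813)*(I + f(-653, 708)) = ((-1278)² + 4739813)*(-44777252 + (862 - 653)) = (1633284 + 4739813)*(-44777252 + 209) = 6373097*(-44777043) = -285368438412171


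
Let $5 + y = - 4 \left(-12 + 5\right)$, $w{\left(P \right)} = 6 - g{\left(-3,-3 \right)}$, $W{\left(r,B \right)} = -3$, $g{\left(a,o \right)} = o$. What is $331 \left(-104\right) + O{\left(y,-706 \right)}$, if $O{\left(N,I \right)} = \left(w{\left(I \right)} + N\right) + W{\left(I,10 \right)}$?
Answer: $-34395$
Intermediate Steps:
$w{\left(P \right)} = 9$ ($w{\left(P \right)} = 6 - -3 = 6 + 3 = 9$)
$y = 23$ ($y = -5 - 4 \left(-12 + 5\right) = -5 - -28 = -5 + 28 = 23$)
$O{\left(N,I \right)} = 6 + N$ ($O{\left(N,I \right)} = \left(9 + N\right) - 3 = 6 + N$)
$331 \left(-104\right) + O{\left(y,-706 \right)} = 331 \left(-104\right) + \left(6 + 23\right) = -34424 + 29 = -34395$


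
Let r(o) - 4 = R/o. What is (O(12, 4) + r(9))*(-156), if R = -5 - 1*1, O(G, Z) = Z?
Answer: -1144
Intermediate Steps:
R = -6 (R = -5 - 1 = -6)
r(o) = 4 - 6/o
(O(12, 4) + r(9))*(-156) = (4 + (4 - 6/9))*(-156) = (4 + (4 - 6*1/9))*(-156) = (4 + (4 - 2/3))*(-156) = (4 + 10/3)*(-156) = (22/3)*(-156) = -1144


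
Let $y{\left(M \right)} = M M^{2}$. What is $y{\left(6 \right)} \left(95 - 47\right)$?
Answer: $10368$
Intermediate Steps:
$y{\left(M \right)} = M^{3}$
$y{\left(6 \right)} \left(95 - 47\right) = 6^{3} \left(95 - 47\right) = 216 \cdot 48 = 10368$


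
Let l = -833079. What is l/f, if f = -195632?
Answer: 833079/195632 ≈ 4.2584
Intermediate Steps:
l/f = -833079/(-195632) = -833079*(-1/195632) = 833079/195632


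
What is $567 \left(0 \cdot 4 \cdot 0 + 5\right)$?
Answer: $2835$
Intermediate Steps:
$567 \left(0 \cdot 4 \cdot 0 + 5\right) = 567 \left(0 \cdot 0 + 5\right) = 567 \left(0 + 5\right) = 567 \cdot 5 = 2835$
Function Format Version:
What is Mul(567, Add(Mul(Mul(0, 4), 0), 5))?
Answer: 2835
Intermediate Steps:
Mul(567, Add(Mul(Mul(0, 4), 0), 5)) = Mul(567, Add(Mul(0, 0), 5)) = Mul(567, Add(0, 5)) = Mul(567, 5) = 2835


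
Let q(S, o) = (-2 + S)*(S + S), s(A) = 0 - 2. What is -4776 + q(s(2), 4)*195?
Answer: -1656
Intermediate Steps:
s(A) = -2
q(S, o) = 2*S*(-2 + S) (q(S, o) = (-2 + S)*(2*S) = 2*S*(-2 + S))
-4776 + q(s(2), 4)*195 = -4776 + (2*(-2)*(-2 - 2))*195 = -4776 + (2*(-2)*(-4))*195 = -4776 + 16*195 = -4776 + 3120 = -1656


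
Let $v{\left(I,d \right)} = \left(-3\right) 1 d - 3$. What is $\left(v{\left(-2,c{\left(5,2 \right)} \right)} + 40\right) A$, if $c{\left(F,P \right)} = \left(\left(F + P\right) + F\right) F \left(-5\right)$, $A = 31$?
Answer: $29047$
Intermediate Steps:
$c{\left(F,P \right)} = - 5 F \left(P + 2 F\right)$ ($c{\left(F,P \right)} = \left(P + 2 F\right) F \left(-5\right) = F \left(P + 2 F\right) \left(-5\right) = - 5 F \left(P + 2 F\right)$)
$v{\left(I,d \right)} = -3 - 3 d$ ($v{\left(I,d \right)} = - 3 d - 3 = -3 - 3 d$)
$\left(v{\left(-2,c{\left(5,2 \right)} \right)} + 40\right) A = \left(\left(-3 - 3 \left(\left(-5\right) 5 \left(2 + 2 \cdot 5\right)\right)\right) + 40\right) 31 = \left(\left(-3 - 3 \left(\left(-5\right) 5 \left(2 + 10\right)\right)\right) + 40\right) 31 = \left(\left(-3 - 3 \left(\left(-5\right) 5 \cdot 12\right)\right) + 40\right) 31 = \left(\left(-3 - -900\right) + 40\right) 31 = \left(\left(-3 + 900\right) + 40\right) 31 = \left(897 + 40\right) 31 = 937 \cdot 31 = 29047$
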